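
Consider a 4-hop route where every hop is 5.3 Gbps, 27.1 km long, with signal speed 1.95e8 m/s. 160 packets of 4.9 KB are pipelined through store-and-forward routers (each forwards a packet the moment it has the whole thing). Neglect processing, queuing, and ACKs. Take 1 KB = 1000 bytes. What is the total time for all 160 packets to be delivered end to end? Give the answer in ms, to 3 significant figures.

Per-hop transmission t_tx = L/R = 39200/5300000000 = 0.00739623 ms.
Per-hop propagation t_prop = 27100/195000000 = 0.138974 ms.
Pipeline fill: first packet needs 4·t_tx to clear all hops; remaining 159 packets each add one t_tx.
Total = (4+160-1)·t_tx + 4·t_prop = 163·0.00739623 + 4·0.138974 = 1.76 ms.

1.76 ms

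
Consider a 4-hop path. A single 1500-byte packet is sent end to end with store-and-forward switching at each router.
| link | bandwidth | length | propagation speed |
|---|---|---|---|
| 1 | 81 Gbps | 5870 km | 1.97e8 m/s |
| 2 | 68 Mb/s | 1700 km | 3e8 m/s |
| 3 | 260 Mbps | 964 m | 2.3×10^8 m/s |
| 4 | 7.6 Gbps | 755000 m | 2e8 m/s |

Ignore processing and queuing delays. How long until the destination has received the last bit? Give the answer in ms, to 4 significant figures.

39.47 ms

L = 1500 × 8 = 12000 bits.
Transmission delays (L/R per hop): 0.000148148, 0.176471, 0.0461538, 0.00157895 ms; sum = 0.224352 ms.
Propagation delays (d/s per hop): 29.797, 5.66667, 0.0041913, 3.775 ms; sum = 39.2428 ms.
End-to-end = 39.47 ms.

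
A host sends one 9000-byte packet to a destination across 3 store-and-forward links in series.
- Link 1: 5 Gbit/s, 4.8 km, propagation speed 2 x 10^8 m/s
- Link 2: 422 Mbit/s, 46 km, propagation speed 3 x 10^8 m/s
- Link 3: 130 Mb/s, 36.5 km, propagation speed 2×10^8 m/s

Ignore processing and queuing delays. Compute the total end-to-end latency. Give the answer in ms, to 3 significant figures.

1.10 ms

L = 9000 × 8 = 72000 bits.
Transmission delays (L/R per hop): 0.0144, 0.170616, 0.553846 ms; sum = 0.738862 ms.
Propagation delays (d/s per hop): 0.024, 0.153333, 0.1825 ms; sum = 0.359833 ms.
End-to-end = 1.10 ms.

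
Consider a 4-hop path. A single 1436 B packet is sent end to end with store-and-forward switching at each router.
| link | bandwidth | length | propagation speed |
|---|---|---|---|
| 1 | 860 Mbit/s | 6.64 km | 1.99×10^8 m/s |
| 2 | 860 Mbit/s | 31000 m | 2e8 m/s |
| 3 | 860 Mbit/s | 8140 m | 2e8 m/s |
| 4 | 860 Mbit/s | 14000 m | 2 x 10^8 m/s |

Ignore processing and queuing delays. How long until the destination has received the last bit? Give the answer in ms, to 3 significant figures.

L = 1436 × 8 = 11488 bits.
Transmission delay per hop = L/R = 11488/860000000 = 0.0133581 ms; 4 hops → 0.0534326 ms.
Propagation delays (d/s per hop): 0.0333668, 0.155, 0.0407, 0.07 ms; sum = 0.299067 ms.
End-to-end = 0.352 ms.

0.352 ms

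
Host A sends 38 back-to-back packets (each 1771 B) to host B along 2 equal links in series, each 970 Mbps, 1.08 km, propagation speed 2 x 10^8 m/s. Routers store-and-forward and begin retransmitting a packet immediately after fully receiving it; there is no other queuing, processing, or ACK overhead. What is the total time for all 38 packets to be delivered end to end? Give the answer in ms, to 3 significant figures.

0.580 ms

Per-hop transmission t_tx = L/R = 14168/970000000 = 0.0146062 ms.
Per-hop propagation t_prop = 1080/200000000 = 0.0054 ms.
Pipeline fill: first packet needs 2·t_tx to clear all hops; remaining 37 packets each add one t_tx.
Total = (2+38-1)·t_tx + 2·t_prop = 39·0.0146062 + 2·0.0054 = 0.580 ms.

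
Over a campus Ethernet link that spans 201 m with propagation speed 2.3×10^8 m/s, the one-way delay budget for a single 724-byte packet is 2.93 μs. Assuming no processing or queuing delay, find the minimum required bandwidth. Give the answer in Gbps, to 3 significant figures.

2.82 Gbps

L = 5792 bits.
Propagation delay = 201 / 2.3e+08 = 0.873913 μs.
Transmission budget = 2.93 − 0.873913 = 2.05609 μs.
R ≥ L / t_tx = 5792 bits / 2.05609e-06 s = 2.82 Gbps.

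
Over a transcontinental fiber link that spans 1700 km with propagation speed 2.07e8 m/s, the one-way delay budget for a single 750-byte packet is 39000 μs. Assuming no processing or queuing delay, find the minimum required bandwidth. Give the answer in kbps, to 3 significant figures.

195 kbps

L = 6000 bits.
Propagation delay = 1700000 / 2.07e+08 = 8212.56 μs.
Transmission budget = 39000 − 8212.56 = 30787.4 μs.
R ≥ L / t_tx = 6000 bits / 0.0307874 s = 195 kbps.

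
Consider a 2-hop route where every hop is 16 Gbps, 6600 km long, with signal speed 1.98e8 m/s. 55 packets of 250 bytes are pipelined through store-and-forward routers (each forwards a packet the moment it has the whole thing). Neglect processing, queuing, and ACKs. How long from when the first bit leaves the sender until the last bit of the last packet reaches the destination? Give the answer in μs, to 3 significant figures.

66700 μs

Per-hop transmission t_tx = L/R = 2000/16000000000 = 0.125 μs.
Per-hop propagation t_prop = 6600000/198000000 = 33333.3 μs.
Pipeline fill: first packet needs 2·t_tx to clear all hops; remaining 54 packets each add one t_tx.
Total = (2+55-1)·t_tx + 2·t_prop = 56·0.125 + 2·33333.3 = 66700 μs.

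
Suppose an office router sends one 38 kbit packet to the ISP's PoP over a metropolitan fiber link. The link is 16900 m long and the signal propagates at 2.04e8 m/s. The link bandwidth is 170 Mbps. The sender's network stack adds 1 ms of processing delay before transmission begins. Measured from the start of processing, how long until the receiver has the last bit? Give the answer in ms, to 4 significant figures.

L = 38000 bits.
Transmission delay = L/R = 38000 / 170000000 = 0.223529 ms.
Propagation delay = d/s = 16900 m / 204000000 m/s = 0.0828431 ms.
Plus processing delay 1 ms = 1 ms.
Total = 1.306 ms.

1.306 ms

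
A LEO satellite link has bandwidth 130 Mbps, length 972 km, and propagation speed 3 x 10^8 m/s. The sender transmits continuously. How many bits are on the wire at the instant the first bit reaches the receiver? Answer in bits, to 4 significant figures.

Propagation delay = 972000 / 300000000 = 0.00324 s.
BDP = R × t_prop = 130000000 × 0.00324 = 421200 bits.

421200 bits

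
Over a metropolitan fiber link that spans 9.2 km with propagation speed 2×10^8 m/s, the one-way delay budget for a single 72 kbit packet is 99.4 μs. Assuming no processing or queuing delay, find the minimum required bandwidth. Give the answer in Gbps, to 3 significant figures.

1.35 Gbps

Propagation delay = 9200 / 200000000 = 46 μs.
Transmission budget = 99.4 − 46 = 53.4 μs.
R ≥ L / t_tx = 72000 bits / 5.34e-05 s = 1.35 Gbps.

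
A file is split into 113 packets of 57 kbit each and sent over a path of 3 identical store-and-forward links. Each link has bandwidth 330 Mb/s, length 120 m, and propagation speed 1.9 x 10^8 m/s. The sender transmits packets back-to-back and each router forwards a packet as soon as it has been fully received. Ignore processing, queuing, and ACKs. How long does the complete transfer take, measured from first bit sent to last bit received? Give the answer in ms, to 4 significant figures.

19.87 ms

Per-hop transmission t_tx = L/R = 57000/330000000 = 0.172727 ms.
Per-hop propagation t_prop = 120/190000000 = 0.000631579 ms.
Pipeline fill: first packet needs 3·t_tx to clear all hops; remaining 112 packets each add one t_tx.
Total = (3+113-1)·t_tx + 3·t_prop = 115·0.172727 + 3·0.000631579 = 19.87 ms.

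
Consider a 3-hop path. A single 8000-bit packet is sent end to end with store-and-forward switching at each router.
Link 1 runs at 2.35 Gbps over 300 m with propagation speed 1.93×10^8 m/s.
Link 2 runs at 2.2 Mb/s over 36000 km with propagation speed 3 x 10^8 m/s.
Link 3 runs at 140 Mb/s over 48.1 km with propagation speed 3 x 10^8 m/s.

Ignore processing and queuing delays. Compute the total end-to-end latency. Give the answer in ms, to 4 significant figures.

123.9 ms

Transmission delays (L/R per hop): 0.00340426, 3.63636, 0.0571429 ms; sum = 3.69691 ms.
Propagation delays (d/s per hop): 0.0015544, 120, 0.160333 ms; sum = 120.162 ms.
End-to-end = 123.9 ms.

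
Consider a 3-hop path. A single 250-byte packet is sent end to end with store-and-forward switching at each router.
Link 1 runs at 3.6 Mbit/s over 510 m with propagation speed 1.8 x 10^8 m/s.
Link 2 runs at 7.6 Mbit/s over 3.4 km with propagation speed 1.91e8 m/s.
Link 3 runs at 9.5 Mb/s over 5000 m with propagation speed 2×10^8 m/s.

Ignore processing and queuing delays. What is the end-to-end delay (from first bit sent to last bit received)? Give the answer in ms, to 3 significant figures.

L = 250 × 8 = 2000 bits.
Transmission delays (L/R per hop): 0.555556, 0.263158, 0.210526 ms; sum = 1.02924 ms.
Propagation delays (d/s per hop): 0.00283333, 0.017801, 0.025 ms; sum = 0.0456344 ms.
End-to-end = 1.07 ms.

1.07 ms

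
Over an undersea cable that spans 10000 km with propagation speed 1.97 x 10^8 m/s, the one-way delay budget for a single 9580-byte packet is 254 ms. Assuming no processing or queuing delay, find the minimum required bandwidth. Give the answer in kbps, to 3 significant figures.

377 kbps

L = 76640 bits.
Propagation delay = 10000000 / 197000000 = 50.7614 ms.
Transmission budget = 254 − 50.7614 = 203.239 ms.
R ≥ L / t_tx = 76640 bits / 0.203239 s = 377 kbps.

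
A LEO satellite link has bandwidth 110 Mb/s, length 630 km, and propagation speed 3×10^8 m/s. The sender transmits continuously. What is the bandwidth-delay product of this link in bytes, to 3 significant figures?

Propagation delay = 630000 / 300000000 = 0.0021 s.
BDP = R × t_prop = 110000000 × 0.0021 = 231000 bits.
In bytes: 231000/8 = 28900 bytes.

28900 bytes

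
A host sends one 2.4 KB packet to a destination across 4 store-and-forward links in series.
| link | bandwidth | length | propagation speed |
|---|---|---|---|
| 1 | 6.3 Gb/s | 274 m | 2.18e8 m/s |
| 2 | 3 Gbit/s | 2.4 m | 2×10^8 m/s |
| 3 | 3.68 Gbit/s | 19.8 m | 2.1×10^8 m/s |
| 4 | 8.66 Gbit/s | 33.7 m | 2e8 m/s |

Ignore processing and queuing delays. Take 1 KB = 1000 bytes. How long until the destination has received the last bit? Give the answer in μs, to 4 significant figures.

L = 19200 bits.
Transmission delays (L/R per hop): 3.04762, 6.4, 5.21739, 2.21709 μs; sum = 16.8821 μs.
Propagation delays (d/s per hop): 1.25688, 0.012, 0.0942857, 0.1685 μs; sum = 1.53167 μs.
End-to-end = 18.41 μs.

18.41 μs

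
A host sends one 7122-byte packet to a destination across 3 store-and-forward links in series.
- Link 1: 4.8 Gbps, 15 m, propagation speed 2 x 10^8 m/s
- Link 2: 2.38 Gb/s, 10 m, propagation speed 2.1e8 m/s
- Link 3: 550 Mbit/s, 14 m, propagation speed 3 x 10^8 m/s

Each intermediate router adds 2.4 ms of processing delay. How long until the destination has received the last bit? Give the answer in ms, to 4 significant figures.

4.940 ms

L = 7122 × 8 = 56976 bits.
Transmission delays (L/R per hop): 0.01187, 0.0239395, 0.103593 ms; sum = 0.139402 ms.
Propagation delays (d/s per hop): 7.5e-05, 4.7619e-05, 4.66667e-05 ms; sum = 0.000169286 ms.
Processing at 2 router(s): 2 × 2.4 ms = 4.8 ms.
End-to-end = 4.940 ms.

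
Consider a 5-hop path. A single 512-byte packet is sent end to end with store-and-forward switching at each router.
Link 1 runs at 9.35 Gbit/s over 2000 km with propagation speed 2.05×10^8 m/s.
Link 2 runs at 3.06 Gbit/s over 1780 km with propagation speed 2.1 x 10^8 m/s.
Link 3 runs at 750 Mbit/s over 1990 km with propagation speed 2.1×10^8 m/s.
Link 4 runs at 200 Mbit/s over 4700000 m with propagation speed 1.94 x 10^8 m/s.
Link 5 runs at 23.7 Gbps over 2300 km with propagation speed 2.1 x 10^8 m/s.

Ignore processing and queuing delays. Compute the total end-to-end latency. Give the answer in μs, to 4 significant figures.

62920 μs

L = 512 × 8 = 4096 bits.
Transmission delays (L/R per hop): 0.438075, 1.33856, 5.46133, 20.48, 0.172827 μs; sum = 27.8908 μs.
Propagation delays (d/s per hop): 9756.1, 8476.19, 9476.19, 24226.8, 10952.4 μs; sum = 62887.7 μs.
End-to-end = 62920 μs.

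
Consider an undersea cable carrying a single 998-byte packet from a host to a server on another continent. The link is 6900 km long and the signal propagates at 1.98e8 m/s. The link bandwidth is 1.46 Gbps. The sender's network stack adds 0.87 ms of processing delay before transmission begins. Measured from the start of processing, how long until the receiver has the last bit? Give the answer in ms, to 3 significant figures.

L = 998 × 8 = 7984 bits.
Transmission delay = L/R = 7984 / 1460000000 = 0.00546849 ms.
Propagation delay = d/s = 6900000 m / 198000000 m/s = 34.8485 ms.
Plus processing delay 0.87 ms = 0.87 ms.
Total = 35.7 ms.

35.7 ms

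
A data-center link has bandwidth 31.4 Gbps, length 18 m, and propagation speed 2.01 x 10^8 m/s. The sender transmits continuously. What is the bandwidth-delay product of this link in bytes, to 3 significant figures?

Propagation delay = 18 / 2.01e+08 = 8.95522e-08 s.
BDP = R × t_prop = 31400000000 × 8.95522e-08 = 2811.94 bits.
In bytes: 2811.94/8 = 351 bytes.

351 bytes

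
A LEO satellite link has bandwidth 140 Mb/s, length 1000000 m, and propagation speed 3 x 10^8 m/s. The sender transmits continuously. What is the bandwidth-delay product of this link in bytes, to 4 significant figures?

58330 bytes

Propagation delay = 1000000 / 300000000 = 0.00333333 s.
BDP = R × t_prop = 140000000 × 0.00333333 = 466667 bits.
In bytes: 466667/8 = 58330 bytes.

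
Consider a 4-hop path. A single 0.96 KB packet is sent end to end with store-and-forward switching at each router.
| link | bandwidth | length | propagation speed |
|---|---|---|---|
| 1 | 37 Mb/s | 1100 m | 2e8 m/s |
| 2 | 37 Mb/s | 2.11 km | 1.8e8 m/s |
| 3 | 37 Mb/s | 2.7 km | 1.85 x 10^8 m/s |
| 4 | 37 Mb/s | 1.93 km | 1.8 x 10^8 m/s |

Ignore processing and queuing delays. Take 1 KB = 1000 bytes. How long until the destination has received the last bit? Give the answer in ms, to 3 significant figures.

L = 7680 bits.
Transmission delay per hop = L/R = 7680/37000000 = 0.207568 ms; 4 hops → 0.83027 ms.
Propagation delays (d/s per hop): 0.0055, 0.0117222, 0.0145946, 0.0107222 ms; sum = 0.042539 ms.
End-to-end = 0.873 ms.

0.873 ms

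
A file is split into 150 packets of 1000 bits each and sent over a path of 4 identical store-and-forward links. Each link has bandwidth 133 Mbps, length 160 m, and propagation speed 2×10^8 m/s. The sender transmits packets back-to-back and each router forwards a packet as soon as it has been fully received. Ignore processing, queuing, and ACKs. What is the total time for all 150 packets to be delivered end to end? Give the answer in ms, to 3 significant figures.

1.15 ms

Per-hop transmission t_tx = L/R = 1000/133000000 = 0.0075188 ms.
Per-hop propagation t_prop = 160/200000000 = 0.0008 ms.
Pipeline fill: first packet needs 4·t_tx to clear all hops; remaining 149 packets each add one t_tx.
Total = (4+150-1)·t_tx + 4·t_prop = 153·0.0075188 + 4·0.0008 = 1.15 ms.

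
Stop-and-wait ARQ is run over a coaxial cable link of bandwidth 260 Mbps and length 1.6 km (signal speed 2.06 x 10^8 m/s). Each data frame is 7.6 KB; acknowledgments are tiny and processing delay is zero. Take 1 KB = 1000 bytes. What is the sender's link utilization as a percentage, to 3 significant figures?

t_tx = L/R = 60800/260000000 = 0.000233846 s.
t_prop = 1600/206000000 = 7.76699e-06 s; RTT = 1.5534e-05 s.
Cycle = t_tx + RTT = 0.00024938 s.
Utilization = t_tx / cycle = 0.000233846/0.00024938 = 93.8 %.

93.8 %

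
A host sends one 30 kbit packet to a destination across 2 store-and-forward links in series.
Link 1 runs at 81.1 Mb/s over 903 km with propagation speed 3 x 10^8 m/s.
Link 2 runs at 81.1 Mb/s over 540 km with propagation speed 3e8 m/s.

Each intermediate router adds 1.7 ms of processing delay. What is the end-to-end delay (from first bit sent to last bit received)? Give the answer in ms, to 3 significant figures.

7.25 ms

L = 30000 bits.
Transmission delay per hop = L/R = 30000/81100000 = 0.369914 ms; 2 hops → 0.739827 ms.
Propagation delays (d/s per hop): 3.01, 1.8 ms; sum = 4.81 ms.
Processing at 1 router(s): 1 × 1.7 ms = 1.7 ms.
End-to-end = 7.25 ms.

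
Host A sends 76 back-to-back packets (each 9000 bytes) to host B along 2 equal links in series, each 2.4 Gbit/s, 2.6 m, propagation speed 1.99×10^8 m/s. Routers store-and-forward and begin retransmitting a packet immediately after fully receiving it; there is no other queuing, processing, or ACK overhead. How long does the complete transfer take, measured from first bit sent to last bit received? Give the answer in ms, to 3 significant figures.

Per-hop transmission t_tx = L/R = 72000/2400000000 = 0.03 ms.
Per-hop propagation t_prop = 2.6/199000000 = 1.30653e-05 ms.
Pipeline fill: first packet needs 2·t_tx to clear all hops; remaining 75 packets each add one t_tx.
Total = (2+76-1)·t_tx + 2·t_prop = 77·0.03 + 2·1.30653e-05 = 2.31 ms.

2.31 ms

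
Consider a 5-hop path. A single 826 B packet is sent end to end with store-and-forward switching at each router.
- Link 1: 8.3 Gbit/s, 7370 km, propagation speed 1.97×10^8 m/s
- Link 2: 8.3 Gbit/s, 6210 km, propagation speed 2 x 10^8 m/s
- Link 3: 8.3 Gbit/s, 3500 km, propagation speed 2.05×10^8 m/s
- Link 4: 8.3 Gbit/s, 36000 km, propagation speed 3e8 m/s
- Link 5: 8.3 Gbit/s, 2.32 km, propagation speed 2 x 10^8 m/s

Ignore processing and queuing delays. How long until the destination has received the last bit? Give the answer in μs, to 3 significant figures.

206000 μs

L = 826 × 8 = 6608 bits.
Transmission delay per hop = L/R = 6608/8.3e+09 = 0.796145 μs; 5 hops → 3.98072 μs.
Propagation delays (d/s per hop): 37411.2, 31050, 17073.2, 120000, 11.6 μs; sum = 205546 μs.
End-to-end = 206000 μs.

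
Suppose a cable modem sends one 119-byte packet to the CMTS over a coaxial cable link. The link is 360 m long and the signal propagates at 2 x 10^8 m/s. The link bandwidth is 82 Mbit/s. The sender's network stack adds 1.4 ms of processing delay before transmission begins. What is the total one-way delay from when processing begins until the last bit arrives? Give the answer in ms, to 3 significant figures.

L = 119 × 8 = 952 bits.
Transmission delay = L/R = 952 / 82000000 = 0.0116098 ms.
Propagation delay = d/s = 360 m / 200000000 m/s = 0.0018 ms.
Plus processing delay 1.4 ms = 1.4 ms.
Total = 1.41 ms.

1.41 ms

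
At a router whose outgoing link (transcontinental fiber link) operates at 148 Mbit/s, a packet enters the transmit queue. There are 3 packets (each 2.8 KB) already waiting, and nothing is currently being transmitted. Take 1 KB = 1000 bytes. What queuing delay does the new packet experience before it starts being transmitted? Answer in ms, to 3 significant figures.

Each queued packet: L/R = 22400/148000000 = 0.151351 ms.
3 queued → 0.454054 ms.
Queuing delay = 0.454 ms.

0.454 ms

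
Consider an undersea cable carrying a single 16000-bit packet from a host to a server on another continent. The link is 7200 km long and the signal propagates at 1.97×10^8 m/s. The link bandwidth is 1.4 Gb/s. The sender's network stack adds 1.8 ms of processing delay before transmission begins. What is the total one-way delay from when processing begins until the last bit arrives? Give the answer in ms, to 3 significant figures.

Transmission delay = L/R = 16000 / 1400000000 = 0.0114286 ms.
Propagation delay = d/s = 7200000 m / 197000000 m/s = 36.5482 ms.
Plus processing delay 1.8 ms = 1.8 ms.
Total = 38.4 ms.

38.4 ms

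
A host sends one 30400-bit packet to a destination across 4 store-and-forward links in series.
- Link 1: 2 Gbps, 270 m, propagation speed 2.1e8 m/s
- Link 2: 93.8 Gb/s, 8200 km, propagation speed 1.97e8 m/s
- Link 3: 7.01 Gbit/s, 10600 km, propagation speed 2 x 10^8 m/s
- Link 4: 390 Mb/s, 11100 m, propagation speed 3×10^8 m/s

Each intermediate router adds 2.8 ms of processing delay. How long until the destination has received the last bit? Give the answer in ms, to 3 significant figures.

103 ms

Transmission delays (L/R per hop): 0.0152, 0.000324094, 0.00433666, 0.0779487 ms; sum = 0.0978095 ms.
Propagation delays (d/s per hop): 0.00128571, 41.6244, 53, 0.037 ms; sum = 94.6627 ms.
Processing at 3 router(s): 3 × 2.8 ms = 8.4 ms.
End-to-end = 103 ms.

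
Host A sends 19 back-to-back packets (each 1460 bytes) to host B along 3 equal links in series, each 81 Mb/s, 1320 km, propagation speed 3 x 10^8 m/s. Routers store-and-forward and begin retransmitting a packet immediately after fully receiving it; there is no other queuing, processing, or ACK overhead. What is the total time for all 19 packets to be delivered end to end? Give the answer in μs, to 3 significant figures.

Per-hop transmission t_tx = L/R = 11680/81000000 = 144.198 μs.
Per-hop propagation t_prop = 1320000/300000000 = 4400 μs.
Pipeline fill: first packet needs 3·t_tx to clear all hops; remaining 18 packets each add one t_tx.
Total = (3+19-1)·t_tx + 3·t_prop = 21·144.198 + 3·4400 = 16200 μs.

16200 μs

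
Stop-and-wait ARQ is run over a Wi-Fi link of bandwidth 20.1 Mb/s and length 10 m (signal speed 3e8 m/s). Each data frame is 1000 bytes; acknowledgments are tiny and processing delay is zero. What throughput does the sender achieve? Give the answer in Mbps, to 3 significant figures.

t_tx = L/R = 8000/20100000 = 0.00039801 s.
t_prop = 10/300000000 = 3.33333e-08 s; RTT = 6.66667e-08 s.
Cycle = t_tx + RTT = 0.000398077 s.
Throughput = L / cycle = 8000 / 0.000398077 = 20.1 Mbps.

20.1 Mbps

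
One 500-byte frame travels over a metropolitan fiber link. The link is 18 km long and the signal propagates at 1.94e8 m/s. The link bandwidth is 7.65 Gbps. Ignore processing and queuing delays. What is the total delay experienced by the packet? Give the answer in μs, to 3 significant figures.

93.3 μs

L = 500 × 8 = 4000 bits.
Transmission delay = L/R = 4000 / 7650000000 = 0.522876 μs.
Propagation delay = d/s = 18000 m / 194000000 m/s = 92.7835 μs.
Total = 93.3 μs.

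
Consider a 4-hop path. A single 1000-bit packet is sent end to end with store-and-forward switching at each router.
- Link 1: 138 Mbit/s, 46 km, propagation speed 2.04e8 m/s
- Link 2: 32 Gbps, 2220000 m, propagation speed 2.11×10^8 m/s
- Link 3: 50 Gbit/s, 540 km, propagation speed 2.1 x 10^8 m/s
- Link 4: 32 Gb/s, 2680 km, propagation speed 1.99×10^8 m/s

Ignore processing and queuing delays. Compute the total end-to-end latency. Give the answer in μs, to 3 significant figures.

Transmission delays (L/R per hop): 7.24638, 0.03125, 0.02, 0.03125 μs; sum = 7.32888 μs.
Propagation delays (d/s per hop): 225.49, 10521.3, 2571.43, 13467.3 μs; sum = 26785.6 μs.
End-to-end = 26800 μs.

26800 μs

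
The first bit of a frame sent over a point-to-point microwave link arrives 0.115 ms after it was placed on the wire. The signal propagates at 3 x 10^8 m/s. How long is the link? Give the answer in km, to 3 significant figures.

34.5 km

d = s × t_prop = 300000000 × 0.000115 = 34.5 km.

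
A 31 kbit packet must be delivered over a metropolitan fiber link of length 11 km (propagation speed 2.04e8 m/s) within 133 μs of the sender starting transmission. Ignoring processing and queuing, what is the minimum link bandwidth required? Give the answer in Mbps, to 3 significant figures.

392 Mbps

Propagation delay = 11000 / 204000000 = 53.9216 μs.
Transmission budget = 133 − 53.9216 = 79.0784 μs.
R ≥ L / t_tx = 31000 bits / 7.90784e-05 s = 392 Mbps.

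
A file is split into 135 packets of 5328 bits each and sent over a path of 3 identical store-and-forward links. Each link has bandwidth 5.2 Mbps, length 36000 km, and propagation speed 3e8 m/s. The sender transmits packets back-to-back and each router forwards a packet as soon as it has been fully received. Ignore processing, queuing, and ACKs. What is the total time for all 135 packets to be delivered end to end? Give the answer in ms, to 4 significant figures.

500.4 ms

Per-hop transmission t_tx = L/R = 5328/5200000 = 1.02462 ms.
Per-hop propagation t_prop = 36000000/300000000 = 120 ms.
Pipeline fill: first packet needs 3·t_tx to clear all hops; remaining 134 packets each add one t_tx.
Total = (3+135-1)·t_tx + 3·t_prop = 137·1.02462 + 3·120 = 500.4 ms.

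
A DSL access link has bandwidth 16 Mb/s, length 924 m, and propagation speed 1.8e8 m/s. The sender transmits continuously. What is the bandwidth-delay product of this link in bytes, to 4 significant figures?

Propagation delay = 924 / 180000000 = 5.13333e-06 s.
BDP = R × t_prop = 16000000 × 5.13333e-06 = 82.1333 bits.
In bytes: 82.1333/8 = 10.27 bytes.

10.27 bytes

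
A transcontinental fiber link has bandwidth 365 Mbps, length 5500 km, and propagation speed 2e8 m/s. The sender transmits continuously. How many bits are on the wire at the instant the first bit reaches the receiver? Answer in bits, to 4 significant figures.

Propagation delay = 5500000 / 200000000 = 0.0275 s.
BDP = R × t_prop = 365000000 × 0.0275 = 10037500 bits.

10040000 bits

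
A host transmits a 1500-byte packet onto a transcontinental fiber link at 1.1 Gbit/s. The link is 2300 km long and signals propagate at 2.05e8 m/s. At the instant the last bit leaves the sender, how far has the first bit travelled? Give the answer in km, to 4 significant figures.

2.236 km

t_tx = L/R = 12000/1100000000 = 1.09091e-05 s.
Distance = s × t_tx = 2.05e+08 × 1.09091e-05 = 2.236 km.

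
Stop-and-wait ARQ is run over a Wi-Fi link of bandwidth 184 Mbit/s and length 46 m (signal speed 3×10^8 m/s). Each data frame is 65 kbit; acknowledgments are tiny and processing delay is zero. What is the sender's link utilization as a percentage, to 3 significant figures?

t_tx = L/R = 65000/184000000 = 0.000353261 s.
t_prop = 46/300000000 = 1.53333e-07 s; RTT = 3.06667e-07 s.
Cycle = t_tx + RTT = 0.000353568 s.
Utilization = t_tx / cycle = 0.000353261/0.000353568 = 99.9 %.

99.9 %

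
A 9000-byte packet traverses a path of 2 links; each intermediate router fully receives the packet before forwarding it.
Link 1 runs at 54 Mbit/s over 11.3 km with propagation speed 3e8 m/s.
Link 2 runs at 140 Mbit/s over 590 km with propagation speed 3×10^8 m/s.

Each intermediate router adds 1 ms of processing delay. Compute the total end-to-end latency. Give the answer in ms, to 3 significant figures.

L = 9000 × 8 = 72000 bits.
Transmission delays (L/R per hop): 1.33333, 0.514286 ms; sum = 1.84762 ms.
Propagation delays (d/s per hop): 0.0376667, 1.96667 ms; sum = 2.00433 ms.
Processing at 1 router(s): 1 × 1 ms = 1 ms.
End-to-end = 4.85 ms.

4.85 ms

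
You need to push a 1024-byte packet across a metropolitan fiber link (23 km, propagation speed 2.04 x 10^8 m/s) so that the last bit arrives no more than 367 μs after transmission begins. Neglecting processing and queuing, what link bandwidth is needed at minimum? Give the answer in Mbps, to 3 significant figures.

32.2 Mbps

L = 8192 bits.
Propagation delay = 23000 / 204000000 = 112.745 μs.
Transmission budget = 367 − 112.745 = 254.255 μs.
R ≥ L / t_tx = 8192 bits / 0.000254255 s = 32.2 Mbps.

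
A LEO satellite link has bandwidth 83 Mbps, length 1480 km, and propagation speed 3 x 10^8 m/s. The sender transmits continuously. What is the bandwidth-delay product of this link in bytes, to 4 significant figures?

Propagation delay = 1480000 / 300000000 = 0.00493333 s.
BDP = R × t_prop = 83000000 × 0.00493333 = 409467 bits.
In bytes: 409467/8 = 51180 bytes.

51180 bytes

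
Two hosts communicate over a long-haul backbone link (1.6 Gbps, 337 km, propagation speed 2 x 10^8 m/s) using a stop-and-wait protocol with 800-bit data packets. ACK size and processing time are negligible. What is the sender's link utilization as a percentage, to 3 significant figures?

0.0148 %

t_tx = L/R = 800/1600000000 = 5e-07 s.
t_prop = 337000/200000000 = 0.001685 s; RTT = 0.00337 s.
Cycle = t_tx + RTT = 0.0033705 s.
Utilization = t_tx / cycle = 5e-07/0.0033705 = 0.0148 %.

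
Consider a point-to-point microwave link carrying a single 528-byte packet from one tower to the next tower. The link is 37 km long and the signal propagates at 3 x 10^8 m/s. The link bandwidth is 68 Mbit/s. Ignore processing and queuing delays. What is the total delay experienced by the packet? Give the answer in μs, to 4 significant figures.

185.5 μs

L = 528 × 8 = 4224 bits.
Transmission delay = L/R = 4224 / 68000000 = 62.1176 μs.
Propagation delay = d/s = 37000 m / 300000000 m/s = 123.333 μs.
Total = 185.5 μs.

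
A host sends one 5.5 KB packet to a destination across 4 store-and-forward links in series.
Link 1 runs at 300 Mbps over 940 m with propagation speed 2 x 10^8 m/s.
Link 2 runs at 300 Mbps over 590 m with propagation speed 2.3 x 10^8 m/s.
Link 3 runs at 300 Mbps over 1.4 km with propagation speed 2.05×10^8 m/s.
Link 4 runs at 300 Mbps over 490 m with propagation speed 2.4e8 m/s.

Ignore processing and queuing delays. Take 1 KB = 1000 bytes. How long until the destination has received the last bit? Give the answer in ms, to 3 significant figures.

L = 44000 bits.
Transmission delay per hop = L/R = 44000/300000000 = 0.146667 ms; 4 hops → 0.586667 ms.
Propagation delays (d/s per hop): 0.0047, 0.00256522, 0.00682927, 0.00204167 ms; sum = 0.0161362 ms.
End-to-end = 0.603 ms.

0.603 ms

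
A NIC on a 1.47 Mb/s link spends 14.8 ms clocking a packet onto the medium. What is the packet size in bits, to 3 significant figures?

21800 bits

L = R × t_tx = 1470000 b/s × 0.0148 s = 21756 bits.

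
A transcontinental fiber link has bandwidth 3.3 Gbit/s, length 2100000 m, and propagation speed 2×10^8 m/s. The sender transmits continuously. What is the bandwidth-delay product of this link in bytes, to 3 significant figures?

Propagation delay = 2100000 / 200000000 = 0.0105 s.
BDP = R × t_prop = 3300000000 × 0.0105 = 34650000 bits.
In bytes: 34650000/8 = 4330000 bytes.

4330000 bytes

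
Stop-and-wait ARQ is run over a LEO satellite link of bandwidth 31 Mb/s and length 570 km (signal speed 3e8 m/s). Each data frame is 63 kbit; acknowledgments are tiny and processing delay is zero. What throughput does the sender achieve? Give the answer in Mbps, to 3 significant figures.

10.8 Mbps

t_tx = L/R = 63000/31000000 = 0.00203226 s.
t_prop = 570000/300000000 = 0.0019 s; RTT = 0.0038 s.
Cycle = t_tx + RTT = 0.00583226 s.
Throughput = L / cycle = 63000 / 0.00583226 = 10.8 Mbps.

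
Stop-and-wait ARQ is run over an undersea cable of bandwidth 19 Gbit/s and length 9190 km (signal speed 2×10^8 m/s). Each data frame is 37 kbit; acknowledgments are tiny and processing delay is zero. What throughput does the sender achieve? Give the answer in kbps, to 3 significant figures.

403 kbps

t_tx = L/R = 37000/19000000000 = 1.94737e-06 s.
t_prop = 9190000/200000000 = 0.04595 s; RTT = 0.0919 s.
Cycle = t_tx + RTT = 0.0919019 s.
Throughput = L / cycle = 37000 / 0.0919019 = 403 kbps.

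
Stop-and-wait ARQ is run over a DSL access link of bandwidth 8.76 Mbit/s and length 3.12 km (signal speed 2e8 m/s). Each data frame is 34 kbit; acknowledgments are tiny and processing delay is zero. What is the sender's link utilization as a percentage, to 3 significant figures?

t_tx = L/R = 34000/8760000 = 0.00388128 s.
t_prop = 3120/200000000 = 1.56e-05 s; RTT = 3.12e-05 s.
Cycle = t_tx + RTT = 0.00391248 s.
Utilization = t_tx / cycle = 0.00388128/0.00391248 = 99.2 %.

99.2 %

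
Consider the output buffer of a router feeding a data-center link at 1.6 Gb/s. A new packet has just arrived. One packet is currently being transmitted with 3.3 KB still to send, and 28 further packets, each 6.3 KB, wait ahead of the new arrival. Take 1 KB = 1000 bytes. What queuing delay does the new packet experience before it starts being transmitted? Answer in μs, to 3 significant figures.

Each queued packet: L/R = 50400/1600000000 = 31.5 μs.
28 queued → 882 μs.
Plus remaining 26400 bits of current packet: 16.5 μs.
Queuing delay = 899 μs.

899 μs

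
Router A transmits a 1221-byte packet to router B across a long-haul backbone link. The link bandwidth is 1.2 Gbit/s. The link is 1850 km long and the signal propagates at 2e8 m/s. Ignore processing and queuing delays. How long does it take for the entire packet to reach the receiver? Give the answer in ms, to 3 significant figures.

9.26 ms

L = 1221 × 8 = 9768 bits.
Transmission delay = L/R = 9768 / 1200000000 = 0.00814 ms.
Propagation delay = d/s = 1850000 m / 200000000 m/s = 9.25 ms.
Total = 9.26 ms.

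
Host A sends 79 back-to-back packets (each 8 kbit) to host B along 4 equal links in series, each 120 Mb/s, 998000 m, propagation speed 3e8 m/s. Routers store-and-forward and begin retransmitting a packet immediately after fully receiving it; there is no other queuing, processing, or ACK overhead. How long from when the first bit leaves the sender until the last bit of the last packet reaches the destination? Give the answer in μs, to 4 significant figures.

Per-hop transmission t_tx = L/R = 8000/120000000 = 66.6667 μs.
Per-hop propagation t_prop = 998000/300000000 = 3326.67 μs.
Pipeline fill: first packet needs 4·t_tx to clear all hops; remaining 78 packets each add one t_tx.
Total = (4+79-1)·t_tx + 4·t_prop = 82·66.6667 + 4·3326.67 = 18770 μs.

18770 μs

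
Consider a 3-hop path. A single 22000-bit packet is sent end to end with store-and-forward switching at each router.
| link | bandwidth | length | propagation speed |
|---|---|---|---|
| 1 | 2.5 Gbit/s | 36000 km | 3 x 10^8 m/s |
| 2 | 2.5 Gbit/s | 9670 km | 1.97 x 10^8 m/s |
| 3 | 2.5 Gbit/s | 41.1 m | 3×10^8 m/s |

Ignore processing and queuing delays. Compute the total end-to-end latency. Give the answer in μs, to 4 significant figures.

169100 μs

Transmission delay per hop = L/R = 22000/2500000000 = 8.8 μs; 3 hops → 26.4 μs.
Propagation delays (d/s per hop): 120000, 49086.3, 0.137 μs; sum = 169086 μs.
End-to-end = 169100 μs.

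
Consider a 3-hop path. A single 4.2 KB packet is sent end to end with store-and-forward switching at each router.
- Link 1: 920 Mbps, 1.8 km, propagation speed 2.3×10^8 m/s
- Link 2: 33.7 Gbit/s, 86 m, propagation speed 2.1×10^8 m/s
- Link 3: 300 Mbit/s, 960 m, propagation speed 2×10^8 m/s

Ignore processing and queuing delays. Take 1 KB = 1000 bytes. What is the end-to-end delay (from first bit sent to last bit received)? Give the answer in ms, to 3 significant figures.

L = 33600 bits.
Transmission delays (L/R per hop): 0.0365217, 0.000997033, 0.112 ms; sum = 0.149519 ms.
Propagation delays (d/s per hop): 0.00782609, 0.000409524, 0.0048 ms; sum = 0.0130356 ms.
End-to-end = 0.163 ms.

0.163 ms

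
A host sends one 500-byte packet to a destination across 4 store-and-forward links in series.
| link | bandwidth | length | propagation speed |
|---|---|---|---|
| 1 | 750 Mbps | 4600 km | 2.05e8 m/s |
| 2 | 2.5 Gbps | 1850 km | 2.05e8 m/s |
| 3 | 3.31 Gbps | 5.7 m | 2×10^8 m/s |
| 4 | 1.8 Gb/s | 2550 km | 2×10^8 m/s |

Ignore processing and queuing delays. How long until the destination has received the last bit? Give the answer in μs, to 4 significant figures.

L = 500 × 8 = 4000 bits.
Transmission delays (L/R per hop): 5.33333, 1.6, 1.20846, 2.22222 μs; sum = 10.364 μs.
Propagation delays (d/s per hop): 22439, 9024.39, 0.0285, 12750 μs; sum = 44213.4 μs.
End-to-end = 44220 μs.

44220 μs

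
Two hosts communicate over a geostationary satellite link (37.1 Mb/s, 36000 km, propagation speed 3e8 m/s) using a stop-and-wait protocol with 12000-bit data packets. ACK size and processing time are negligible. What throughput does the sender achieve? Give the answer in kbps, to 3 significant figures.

t_tx = L/R = 12000/37100000 = 0.00032345 s.
t_prop = 36000000/300000000 = 0.12 s; RTT = 0.24 s.
Cycle = t_tx + RTT = 0.240323 s.
Throughput = L / cycle = 12000 / 0.240323 = 49.9 kbps.

49.9 kbps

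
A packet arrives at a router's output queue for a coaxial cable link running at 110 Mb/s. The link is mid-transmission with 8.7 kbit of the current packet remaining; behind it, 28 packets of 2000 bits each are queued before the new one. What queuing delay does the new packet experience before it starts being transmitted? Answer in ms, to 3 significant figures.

0.588 ms

Each queued packet: L/R = 2000/110000000 = 0.0181818 ms.
28 queued → 0.509091 ms.
Plus remaining 8700 bits of current packet: 0.0790909 ms.
Queuing delay = 0.588 ms.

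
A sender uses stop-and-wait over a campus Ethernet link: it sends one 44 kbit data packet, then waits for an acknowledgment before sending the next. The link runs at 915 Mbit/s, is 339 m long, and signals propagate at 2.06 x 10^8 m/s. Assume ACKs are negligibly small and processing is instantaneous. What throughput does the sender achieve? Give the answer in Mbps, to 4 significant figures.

856.4 Mbps

t_tx = L/R = 44000/915000000 = 4.80874e-05 s.
t_prop = 339/206000000 = 1.64563e-06 s; RTT = 3.29126e-06 s.
Cycle = t_tx + RTT = 5.13787e-05 s.
Throughput = L / cycle = 44000 / 5.13787e-05 = 856.4 Mbps.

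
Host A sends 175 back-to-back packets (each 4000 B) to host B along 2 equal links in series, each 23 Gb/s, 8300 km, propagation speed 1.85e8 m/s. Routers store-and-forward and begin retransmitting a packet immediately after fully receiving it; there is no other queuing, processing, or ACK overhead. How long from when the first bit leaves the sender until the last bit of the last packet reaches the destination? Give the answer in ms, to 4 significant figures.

89.97 ms

Per-hop transmission t_tx = L/R = 32000/23000000000 = 0.0013913 ms.
Per-hop propagation t_prop = 8300000/185000000 = 44.8649 ms.
Pipeline fill: first packet needs 2·t_tx to clear all hops; remaining 174 packets each add one t_tx.
Total = (2+175-1)·t_tx + 2·t_prop = 176·0.0013913 + 2·44.8649 = 89.97 ms.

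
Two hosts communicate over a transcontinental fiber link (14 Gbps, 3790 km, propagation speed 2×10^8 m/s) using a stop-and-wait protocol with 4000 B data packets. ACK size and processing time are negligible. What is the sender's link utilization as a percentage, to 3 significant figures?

0.00603 %

t_tx = L/R = 32000/14000000000 = 2.28571e-06 s.
t_prop = 3790000/200000000 = 0.01895 s; RTT = 0.0379 s.
Cycle = t_tx + RTT = 0.0379023 s.
Utilization = t_tx / cycle = 2.28571e-06/0.0379023 = 0.00603 %.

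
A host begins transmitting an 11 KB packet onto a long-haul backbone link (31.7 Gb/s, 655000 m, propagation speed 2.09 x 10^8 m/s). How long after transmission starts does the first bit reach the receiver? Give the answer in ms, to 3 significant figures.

3.13 ms

First bit experiences only propagation delay: d/s = 655000/209000000 = 3.13 ms.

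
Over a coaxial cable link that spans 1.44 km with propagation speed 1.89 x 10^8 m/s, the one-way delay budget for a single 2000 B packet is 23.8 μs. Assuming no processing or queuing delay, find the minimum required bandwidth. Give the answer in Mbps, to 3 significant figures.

989 Mbps

L = 16000 bits.
Propagation delay = 1440 / 189000000 = 7.61905 μs.
Transmission budget = 23.8 − 7.61905 = 16.181 μs.
R ≥ L / t_tx = 16000 bits / 1.6181e-05 s = 989 Mbps.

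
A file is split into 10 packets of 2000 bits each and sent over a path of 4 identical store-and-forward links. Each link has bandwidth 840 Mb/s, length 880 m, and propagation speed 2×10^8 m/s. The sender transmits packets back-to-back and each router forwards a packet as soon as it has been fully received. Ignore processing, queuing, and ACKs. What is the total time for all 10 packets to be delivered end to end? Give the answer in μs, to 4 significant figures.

48.55 μs

Per-hop transmission t_tx = L/R = 2000/840000000 = 2.38095 μs.
Per-hop propagation t_prop = 880/200000000 = 4.4 μs.
Pipeline fill: first packet needs 4·t_tx to clear all hops; remaining 9 packets each add one t_tx.
Total = (4+10-1)·t_tx + 4·t_prop = 13·2.38095 + 4·4.4 = 48.55 μs.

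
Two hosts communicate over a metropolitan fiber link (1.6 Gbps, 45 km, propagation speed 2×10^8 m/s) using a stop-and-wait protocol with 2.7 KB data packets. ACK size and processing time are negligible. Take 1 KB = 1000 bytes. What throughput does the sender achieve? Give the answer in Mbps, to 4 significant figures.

t_tx = L/R = 21600/1600000000 = 1.35e-05 s.
t_prop = 45000/200000000 = 0.000225 s; RTT = 0.00045 s.
Cycle = t_tx + RTT = 0.0004635 s.
Throughput = L / cycle = 21600 / 0.0004635 = 46.60 Mbps.

46.60 Mbps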